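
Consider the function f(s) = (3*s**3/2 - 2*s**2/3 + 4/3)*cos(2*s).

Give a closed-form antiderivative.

For F(s) to be correct the identity F'(s) - f(s) = 0 must hold.
Check: d/ds[3*s**3*sin(2*s)/4 - s**2*sin(2*s)/3 + 9*s**2*cos(2*s)/8 - 9*s*sin(2*s)/8 - s*cos(2*s)/3 + 5*sin(2*s)/6 - 9*cos(2*s)/16] = 3*s**3*cos(2*s)/2 - 2*s**2*cos(2*s)/3 + 4*cos(2*s)/3, which equals f(s).

An antiderivative is F(s) = 3*s**3*sin(2*s)/4 - s**2*sin(2*s)/3 + 9*s**2*cos(2*s)/8 - 9*s*sin(2*s)/8 - s*cos(2*s)/3 + 5*sin(2*s)/6 - 9*cos(2*s)/16.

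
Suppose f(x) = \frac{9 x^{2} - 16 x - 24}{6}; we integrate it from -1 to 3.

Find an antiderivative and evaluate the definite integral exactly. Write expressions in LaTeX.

Antiderivative: F(x) = \frac{x^{3}}{2} - \frac{4 x^{2}}{3} - 4 x; value = - \frac{38}{3}

Any candidate F(x) must reproduce f(x) exactly when differentiated.
F(x) = \frac{x^{3}}{2} - \frac{4 x^{2}}{3} - 4 x is an antiderivative of f.
Check: d/dx[\frac{x^{3}}{2} - \frac{4 x^{2}}{3} - 4 x] = \frac{3 x^{2}}{2} - \frac{8 x}{3} - 4, which equals f(x).
F(3) = - \frac{21}{2}; F(-1) = \frac{13}{6}.
Integral = F(3) - F(-1) = - \frac{38}{3}.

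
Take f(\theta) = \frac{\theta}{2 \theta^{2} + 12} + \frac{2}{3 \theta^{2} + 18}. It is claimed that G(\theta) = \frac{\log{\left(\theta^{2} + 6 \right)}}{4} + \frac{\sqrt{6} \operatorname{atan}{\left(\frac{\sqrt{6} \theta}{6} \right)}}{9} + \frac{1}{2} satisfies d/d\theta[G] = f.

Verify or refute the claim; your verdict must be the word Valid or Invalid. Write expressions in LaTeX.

d/d\theta[G] = \frac{3 \theta + 4}{6 \theta^{2} + 36}
This equals f(\theta) exactly, so the claim holds.

Valid - the claim checks out under differentiation.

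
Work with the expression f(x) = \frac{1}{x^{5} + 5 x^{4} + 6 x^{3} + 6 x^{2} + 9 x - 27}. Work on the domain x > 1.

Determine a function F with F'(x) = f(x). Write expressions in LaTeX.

An antiderivative is F(x) = \frac{\log{\left(x - 1 \right)}}{64} - \frac{\log{\left(x + 3 \right)}}{64} - \frac{\sqrt{3} \operatorname{atan}{\left(\frac{\sqrt{3} x}{3} \right)}}{72} + \frac{1}{48 x + 144}.

The denominator factors as \left(x - 1\right) \left(x + 3\right)^{2} \left(x^{2} + 3\right); partial fractions split f into directly integrable pieces: - \frac{1}{24 \left(x^{2} + 3\right)} - \frac{1}{64 \left(x + 3\right)} - \frac{1}{48 \left(x + 3\right)^{2}} + \frac{1}{64 \left(x - 1\right)}.
Check: d/dx[\frac{\log{\left(x - 1 \right)}}{64} - \frac{\log{\left(x + 3 \right)}}{64} - \frac{\sqrt{3} \operatorname{atan}{\left(\frac{\sqrt{3} x}{3} \right)}}{72} + \frac{1}{48 x + 144}] = \frac{1}{x^{5} + 5 x^{4} + 6 x^{3} + 6 x^{2} + 9 x - 27} = f(x).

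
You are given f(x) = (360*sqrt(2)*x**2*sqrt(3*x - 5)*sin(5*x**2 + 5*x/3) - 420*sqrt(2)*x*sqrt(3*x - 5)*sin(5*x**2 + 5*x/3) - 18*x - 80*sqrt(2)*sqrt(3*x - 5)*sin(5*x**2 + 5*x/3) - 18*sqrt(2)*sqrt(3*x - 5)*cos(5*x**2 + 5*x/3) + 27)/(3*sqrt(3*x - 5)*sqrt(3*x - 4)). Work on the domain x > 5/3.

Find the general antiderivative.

F(x) = -sqrt(2)*sqrt(3*x - 4)*(sqrt(2)*sqrt(3*x - 5) + 12*cos(5*x**2 + 5*x/3))/3 + C

f has the shape u'v + uv' for u = -2*sqrt(3*x/2 - 2) and v = 2*sqrt(3*x/2 - 5/2)/3 + 4*cos(5*x**2 + 5*x/3) — it is the derivative of the product u*v.
Check: d/dx[-sqrt(2)*sqrt(3*x - 4)*(sqrt(2)*sqrt(3*x - 5) + 12*cos(5*x**2 + 5*x/3))/3] = (360*sqrt(2)*x**2*sqrt(3*x - 5)*sin(5*x**2 + 5*x/3) - 420*sqrt(2)*x*sqrt(3*x - 5)*sin(5*x**2 + 5*x/3) - 18*x - 80*sqrt(2)*sqrt(3*x - 5)*sin(5*x**2 + 5*x/3) - 18*sqrt(2)*sqrt(3*x - 5)*cos(5*x**2 + 5*x/3) + 27)/(3*sqrt(3*x - 5)*sqrt(3*x - 4)) = f(x).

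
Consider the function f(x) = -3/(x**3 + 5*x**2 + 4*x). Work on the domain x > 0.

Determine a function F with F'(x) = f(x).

An antiderivative is F(x) = (-3*log(x) + 4*log(x + 1) - log(x + 4))/4.

Factor the denominator (x*(x + 1)*(x + 4)) and decompose: f = -1/(4*(x + 4)) + 1/(x + 1) - 3/(4*x); each piece integrates to a log, atan, or power term.
Check: d/dx[(-3*log(x) + 4*log(x + 1) - log(x + 4))/4] = -3/(x**3 + 5*x**2 + 4*x) = f(x).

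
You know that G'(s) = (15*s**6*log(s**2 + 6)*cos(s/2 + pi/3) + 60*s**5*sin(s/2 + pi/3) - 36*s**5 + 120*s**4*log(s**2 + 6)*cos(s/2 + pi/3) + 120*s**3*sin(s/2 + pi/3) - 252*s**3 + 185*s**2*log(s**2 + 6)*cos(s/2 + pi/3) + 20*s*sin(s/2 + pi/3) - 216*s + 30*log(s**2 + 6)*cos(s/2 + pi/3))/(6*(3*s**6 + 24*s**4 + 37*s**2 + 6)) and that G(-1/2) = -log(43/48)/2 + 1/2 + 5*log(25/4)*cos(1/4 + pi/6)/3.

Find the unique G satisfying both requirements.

G(s) = (10*log(s**2 + 6)*sin(s/2 + pi/3) - 3*log(s**4 + 2*s**2 + 1/3) + 3)/6

Since d/ds undoes antidifferentiation here, G(s) must give back the stated G'(s).
A general antiderivative is 5*log(s**2 + 6)*sin(s/2 + pi/3)/3 - log(s**4 + 2*s**2 + 1/3)/2 + C.
The condition gives C = -log(43/48)/2 + 1/2 + 5*log(25/4)*cos(1/4 + pi/6)/3 - (-log(43/48)/2 + 5*log(25/4)*cos(1/4 + pi/6)/3) = 1/2.
So G(s) = (10*log(s**2 + 6)*sin(s/2 + pi/3) - 3*log(s**4 + 2*s**2 + 1/3) + 3)/6.
Check: d/ds[(10*log(s**2 + 6)*sin(s/2 + pi/3) - 3*log(s**4 + 2*s**2 + 1/3) + 3)/6] = (15*s**6*log(s**2 + 6)*cos(s/2 + pi/3) + 60*s**5*sin(s/2 + pi/3) - 36*s**5 + 120*s**4*log(s**2 + 6)*cos(s/2 + pi/3) + 120*s**3*sin(s/2 + pi/3) - 252*s**3 + 185*s**2*log(s**2 + 6)*cos(s/2 + pi/3) + 20*s*sin(s/2 + pi/3) - 216*s + 30*log(s**2 + 6)*cos(s/2 + pi/3))/(18*s**6 + 144*s**4 + 222*s**2 + 36), which equals G'(s).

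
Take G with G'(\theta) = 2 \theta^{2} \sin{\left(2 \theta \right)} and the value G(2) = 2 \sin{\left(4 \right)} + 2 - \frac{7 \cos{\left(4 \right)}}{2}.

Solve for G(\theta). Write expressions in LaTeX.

G(\theta) = - \frac{2 \theta^{2} \cos{\left(2 \theta \right)} - 2 \theta \sin{\left(2 \theta \right)} - \cos{\left(2 \theta \right)} - 4}{2}

A first test for any G(\theta): its \theta-derivative must equal the given G'(\theta).
A general antiderivative is - \theta^{2} \cos{\left(2 \theta \right)} + \theta \sin{\left(2 \theta \right)} + \frac{\cos{\left(2 \theta \right)}}{2} + C.
The condition gives C = 2 \sin{\left(4 \right)} + 2 - \frac{7 \cos{\left(4 \right)}}{2} - (2 \sin{\left(4 \right)} - \frac{7 \cos{\left(4 \right)}}{2}) = 2.
So G(\theta) = - \frac{2 \theta^{2} \cos{\left(2 \theta \right)} - 2 \theta \sin{\left(2 \theta \right)} - \cos{\left(2 \theta \right)} - 4}{2}.
Check: d/d\theta[- \frac{2 \theta^{2} \cos{\left(2 \theta \right)} - 2 \theta \sin{\left(2 \theta \right)} - \cos{\left(2 \theta \right)} - 4}{2}] = 2 \theta^{2} \sin{\left(2 \theta \right)} = G'(\theta).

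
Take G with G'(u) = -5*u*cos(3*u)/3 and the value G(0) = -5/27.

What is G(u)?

G(u) = -5*u*sin(3*u)/9 - 5*cos(3*u)/27

Whatever form G(u) takes, its d/du must return the stated G'(u).
A general antiderivative is -5*u*sin(3*u)/9 - 5*cos(3*u)/27 + C.
The condition gives C = -5/27 - (-5/27) = 0.
So G(u) = -5*u*sin(3*u)/9 - 5*cos(3*u)/27.
Check: d/du[-5*u*sin(3*u)/9 - 5*cos(3*u)/27] = -5*u*cos(3*u)/3 = G'(u).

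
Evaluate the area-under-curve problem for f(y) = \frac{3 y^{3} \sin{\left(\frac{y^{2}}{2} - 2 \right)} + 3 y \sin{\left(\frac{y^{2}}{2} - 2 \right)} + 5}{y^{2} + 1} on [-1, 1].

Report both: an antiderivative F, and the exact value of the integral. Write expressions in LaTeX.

Antiderivative: F(y) = - 3 \cos{\left(\frac{y^{2}}{2} - 2 \right)} + 5 \operatorname{atan}{\left(y \right)}; value = \frac{5 \pi}{2}

Any candidate F(y) must reproduce f(y) exactly when differentiated.
F(y) = - 3 \cos{\left(\frac{y^{2}}{2} - 2 \right)} + 5 \operatorname{atan}{\left(y \right)} is an antiderivative of f.
Check: d/dy[- 3 \cos{\left(\frac{y^{2}}{2} - 2 \right)} + 5 \operatorname{atan}{\left(y \right)}] = \frac{3 y^{3} \sin{\left(\frac{y^{2}}{2} - 2 \right)} + 3 y \sin{\left(\frac{y^{2}}{2} - 2 \right)} + 5}{y^{2} + 1} = f(y).
F(1) = - 3 \cos{\left(\frac{3}{2} \right)} + \frac{5 \pi}{4}; F(-1) = - \frac{5 \pi}{4} - 3 \cos{\left(\frac{3}{2} \right)}.
Integral = F(1) - F(-1) = \frac{5 \pi}{2}.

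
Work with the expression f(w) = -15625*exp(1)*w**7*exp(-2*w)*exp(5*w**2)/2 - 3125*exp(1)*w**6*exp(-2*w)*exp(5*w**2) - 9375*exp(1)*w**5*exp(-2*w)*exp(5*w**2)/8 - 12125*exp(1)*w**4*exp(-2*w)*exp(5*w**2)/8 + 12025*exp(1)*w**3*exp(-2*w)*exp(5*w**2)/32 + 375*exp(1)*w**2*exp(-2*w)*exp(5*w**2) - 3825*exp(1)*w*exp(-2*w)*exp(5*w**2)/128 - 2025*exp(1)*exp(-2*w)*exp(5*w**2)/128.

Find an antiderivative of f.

f has the shape u'v + uv' for u = 25*(-5*w**2 - w + 3/4)**3/4 and v = exp(5*w**2 - 2*w + 1) — it is the derivative of the product u*v.
Check: d/dw[-3125*exp(1)*w**6*exp(-2*w)*exp(5*w**2)/4 - 1875*exp(1)*w**5*exp(-2*w)*exp(5*w**2)/4 + 4125*exp(1)*w**4*exp(-2*w)*exp(5*w**2)/16 + 1075*exp(1)*w**3*exp(-2*w)*exp(5*w**2)/8 - 2475*exp(1)*w**2*exp(-2*w)*exp(5*w**2)/64 - 675*exp(1)*w*exp(-2*w)*exp(5*w**2)/64 + 675*exp(1)*exp(-2*w)*exp(5*w**2)/256] = (-1000000*exp(1)*w**7*exp(5*w**2) - 400000*exp(1)*w**6*exp(5*w**2) - 150000*exp(1)*w**5*exp(5*w**2) - 194000*exp(1)*w**4*exp(5*w**2) + 48100*exp(1)*w**3*exp(5*w**2) + 48000*exp(1)*w**2*exp(5*w**2) - 3825*exp(1)*w*exp(5*w**2) - 2025*exp(1)*exp(5*w**2))*exp(-2*w)/128, which equals f(w).

An antiderivative is F(w) = -3125*exp(1)*w**6*exp(-2*w)*exp(5*w**2)/4 - 1875*exp(1)*w**5*exp(-2*w)*exp(5*w**2)/4 + 4125*exp(1)*w**4*exp(-2*w)*exp(5*w**2)/16 + 1075*exp(1)*w**3*exp(-2*w)*exp(5*w**2)/8 - 2475*exp(1)*w**2*exp(-2*w)*exp(5*w**2)/64 - 675*exp(1)*w*exp(-2*w)*exp(5*w**2)/64 + 675*exp(1)*exp(-2*w)*exp(5*w**2)/256.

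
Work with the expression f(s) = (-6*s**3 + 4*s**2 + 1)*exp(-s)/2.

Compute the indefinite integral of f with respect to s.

F(s) = (6*s**3 + 14*s**2 + 28*s + 27)*exp(-s)/2 + C

Recognize the product-rule pattern: f = u'v + uv' with u = 3*s**3 + 7*s**2 + 14*s + 27/2, v = exp(-s), so integration by parts undoes it.
Check: d/ds[(6*s**3 + 14*s**2 + 28*s + 27)*exp(-s)/2] = (-6*s**3 + 4*s**2 + 1)*exp(-s)/2 = f(s).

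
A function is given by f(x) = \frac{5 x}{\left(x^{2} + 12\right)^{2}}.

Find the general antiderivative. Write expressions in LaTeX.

F(x) = - \frac{5}{2 x^{2} + 24} + C

The substitution u = \frac{x^{2}}{2} + 6 works: f is exactly (dF/du)*(du/dx) for that inner function.
Check: d/dx[- \frac{5}{2 x^{2} + 24}] = \frac{5 x}{x^{4} + 24 x^{2} + 144}, which equals f(x).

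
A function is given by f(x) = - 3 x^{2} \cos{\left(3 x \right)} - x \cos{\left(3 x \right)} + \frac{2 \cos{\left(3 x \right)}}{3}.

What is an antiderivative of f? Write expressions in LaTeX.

An antiderivative is F(x) = \frac{- 9 x^{2} \sin{\left(3 x \right)} - 3 x \sin{\left(3 x \right)} - 6 x \cos{\left(3 x \right)} + 4 \sin{\left(3 x \right)} - \cos{\left(3 x \right)}}{9}.

Integrate term by term and add the pieces.
Check: d/dx[\frac{- 9 x^{2} \sin{\left(3 x \right)} - 3 x \sin{\left(3 x \right)} - 6 x \cos{\left(3 x \right)} + 4 \sin{\left(3 x \right)} - \cos{\left(3 x \right)}}{9}] = - 3 x^{2} \cos{\left(3 x \right)} - x \cos{\left(3 x \right)} + \frac{2 \cos{\left(3 x \right)}}{3} = f(x).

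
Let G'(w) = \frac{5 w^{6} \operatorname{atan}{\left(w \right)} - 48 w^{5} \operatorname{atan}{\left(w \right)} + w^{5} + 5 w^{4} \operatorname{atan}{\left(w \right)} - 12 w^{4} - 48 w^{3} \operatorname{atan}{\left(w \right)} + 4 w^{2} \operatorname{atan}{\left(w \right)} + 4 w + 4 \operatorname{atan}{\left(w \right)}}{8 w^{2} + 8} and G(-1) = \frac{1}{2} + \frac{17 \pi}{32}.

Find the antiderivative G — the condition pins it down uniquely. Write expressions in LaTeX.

G'(w) has the shape u'v + uv' for u = \frac{w^{5}}{8} - \frac{3 w^{4}}{2} + \frac{w}{2} and v = \operatorname{atan}{\left(w \right)} — it is the derivative of the product u*v.
A general antiderivative is - \frac{\left(- \frac{w^{5}}{4} + 3 w^{4} - w\right) \operatorname{atan}{\left(w \right)}}{2} + C.
The condition gives C = \frac{1}{2} + \frac{17 \pi}{32} - (\frac{17 \pi}{32}) = \frac{1}{2}.
So G(w) = \frac{w^{5} \operatorname{atan}{\left(w \right)} - 12 w^{4} \operatorname{atan}{\left(w \right)} + 4 w \operatorname{atan}{\left(w \right)} + 4}{8}.
Check: d/dw[\frac{w^{5} \operatorname{atan}{\left(w \right)} - 12 w^{4} \operatorname{atan}{\left(w \right)} + 4 w \operatorname{atan}{\left(w \right)} + 4}{8}] = \frac{5 w^{6} \operatorname{atan}{\left(w \right)} - 48 w^{5} \operatorname{atan}{\left(w \right)} + w^{5} + 5 w^{4} \operatorname{atan}{\left(w \right)} - 12 w^{4} - 48 w^{3} \operatorname{atan}{\left(w \right)} + 4 w^{2} \operatorname{atan}{\left(w \right)} + 4 w + 4 \operatorname{atan}{\left(w \right)}}{8 w^{2} + 8} = G'(w).

G(w) = \frac{w^{5} \operatorname{atan}{\left(w \right)} - 12 w^{4} \operatorname{atan}{\left(w \right)} + 4 w \operatorname{atan}{\left(w \right)} + 4}{8}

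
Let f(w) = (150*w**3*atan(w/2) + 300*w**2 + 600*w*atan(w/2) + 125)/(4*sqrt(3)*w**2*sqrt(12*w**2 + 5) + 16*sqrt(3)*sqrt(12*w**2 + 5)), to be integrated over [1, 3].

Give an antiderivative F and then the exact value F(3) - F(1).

Antiderivative: F(w) = 25*sqrt(4*w**2 + 5/3)*atan(w/2)/8; value = -25*sqrt(51)*atan(1/2)/24 + 25*sqrt(339)*atan(3/2)/24

Recognize the product-rule pattern: f = u'v + uv' with u = 25*sqrt(4*w**2 + 5/3)/8, v = atan(w/2), so integration by parts undoes it.
F(w) = 25*sqrt(4*w**2 + 5/3)*atan(w/2)/8 is an antiderivative of f.
Check: d/dw[25*sqrt(4*w**2 + 5/3)*atan(w/2)/8] = (150*w**3*atan(w/2) + 300*w**2 + 600*w*atan(w/2) + 125)/(4*sqrt(3)*w**2*sqrt(12*w**2 + 5) + 16*sqrt(3)*sqrt(12*w**2 + 5)) = f(w).
F(3) = 25*sqrt(339)*atan(3/2)/24; F(1) = 25*sqrt(51)*atan(1/2)/24.
Integral = F(3) - F(1) = -25*sqrt(51)*atan(1/2)/24 + 25*sqrt(339)*atan(3/2)/24.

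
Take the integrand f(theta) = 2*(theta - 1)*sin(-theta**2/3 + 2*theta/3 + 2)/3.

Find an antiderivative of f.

f matches the chain-rule pattern g'(h)*h' with inner function h(theta) = -theta**2/3 + 2*theta/3 + 2; substituting u = h(theta) collapses the integral.
Check: d/dtheta[cos(-theta**2/3 + 2*theta/3 + 2)] = 2*theta*sin(-theta**2/3 + 2*theta/3 + 2)/3 - 2*sin(-theta**2/3 + 2*theta/3 + 2)/3, which equals f(theta).

An antiderivative is F(theta) = cos(-theta**2/3 + 2*theta/3 + 2).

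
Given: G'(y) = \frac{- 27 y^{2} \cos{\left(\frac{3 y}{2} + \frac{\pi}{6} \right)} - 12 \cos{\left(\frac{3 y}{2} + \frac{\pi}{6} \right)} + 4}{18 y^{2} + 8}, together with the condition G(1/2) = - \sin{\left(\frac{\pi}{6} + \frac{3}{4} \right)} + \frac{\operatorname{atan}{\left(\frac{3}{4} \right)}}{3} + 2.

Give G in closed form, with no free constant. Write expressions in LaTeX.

G(y) = - \sin{\left(\frac{3 y}{2} + \frac{\pi}{6} \right)} + \frac{\operatorname{atan}{\left(\frac{3 y}{2} \right)}}{3} + 2

A candidate passes only if d/dy[G] lands on the given G'(y) exactly.
A general antiderivative is - \sin{\left(\frac{3 y}{2} + \frac{\pi}{6} \right)} + \frac{\operatorname{atan}{\left(\frac{3 y}{2} \right)}}{3} + C.
The condition gives C = - \sin{\left(\frac{\pi}{6} + \frac{3}{4} \right)} + \frac{\operatorname{atan}{\left(\frac{3}{4} \right)}}{3} + 2 - (- \sin{\left(\frac{\pi}{6} + \frac{3}{4} \right)} + \frac{\operatorname{atan}{\left(\frac{3}{4} \right)}}{3}) = 2.
So G(y) = - \sin{\left(\frac{3 y}{2} + \frac{\pi}{6} \right)} + \frac{\operatorname{atan}{\left(\frac{3 y}{2} \right)}}{3} + 2.
Check: d/dy[- \sin{\left(\frac{3 y}{2} + \frac{\pi}{6} \right)} + \frac{\operatorname{atan}{\left(\frac{3 y}{2} \right)}}{3} + 2] = \frac{- 27 y^{2} \cos{\left(\frac{3 y}{2} + \frac{\pi}{6} \right)} - 12 \cos{\left(\frac{3 y}{2} + \frac{\pi}{6} \right)} + 4}{18 y^{2} + 8} = G'(y).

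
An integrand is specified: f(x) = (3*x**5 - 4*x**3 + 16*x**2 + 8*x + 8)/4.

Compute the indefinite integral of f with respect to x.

F(x) = x*(3*x**5 - 6*x**3 + 32*x**2 + 24*x + 48)/24 + C

Differentiate the proposed F(x) back; it has to land on f(x) exactly.
Check: d/dx[x*(3*x**5 - 6*x**3 + 32*x**2 + 24*x + 48)/24] = 3*x**5/4 - x**3 + 4*x**2 + 2*x + 2, which equals f(x).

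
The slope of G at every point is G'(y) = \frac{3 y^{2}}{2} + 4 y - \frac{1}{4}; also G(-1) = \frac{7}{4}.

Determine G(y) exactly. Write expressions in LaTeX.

Integrate term by term and add the pieces.
A general antiderivative is \frac{y^{3}}{2} + 2 y^{2} - \frac{y}{4} - 1 + C.
The condition gives C = \frac{7}{4} - (\frac{3}{4}) = 1.
So G(y) = \frac{y^{3}}{2} + 2 y^{2} - \frac{y}{4}.
Check: d/dy[\frac{y^{3}}{2} + 2 y^{2} - \frac{y}{4}] = \frac{3 y^{2}}{2} + 4 y - \frac{1}{4} = G'(y).

G(y) = \frac{y^{3}}{2} + 2 y^{2} - \frac{y}{4}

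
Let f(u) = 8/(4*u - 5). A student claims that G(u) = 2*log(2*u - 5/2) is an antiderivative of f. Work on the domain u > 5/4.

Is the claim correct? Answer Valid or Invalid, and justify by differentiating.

Valid - differentiating G returns exactly f.

d/du[G] = 8/(4*u - 5)
This equals f(u) exactly, so the claim holds.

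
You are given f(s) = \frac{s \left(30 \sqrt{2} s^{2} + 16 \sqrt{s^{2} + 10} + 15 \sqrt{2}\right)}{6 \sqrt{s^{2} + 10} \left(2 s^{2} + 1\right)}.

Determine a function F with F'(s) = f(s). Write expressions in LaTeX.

A first test for any F(s): its s-derivative must equal f(s) identically.
Check: d/ds[5 \sqrt{\frac{s^{2}}{2} + 5} + \frac{2 \log{\left(2 s^{2} + 1 \right)}}{3}] = \frac{30 \sqrt{2} s^{3} + 16 s \sqrt{s^{2} + 10} + 15 \sqrt{2} s}{12 s^{2} \sqrt{s^{2} + 10} + 6 \sqrt{s^{2} + 10}}, which equals f(s).

An antiderivative is F(s) = 5 \sqrt{\frac{s^{2}}{2} + 5} + \frac{2 \log{\left(2 s^{2} + 1 \right)}}{3}.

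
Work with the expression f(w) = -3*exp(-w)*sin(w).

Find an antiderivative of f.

A candidate is checked by its d/dw: the result must match f(w).
Check: d/dw[3*exp(-w)*sin(w)/2 + 3*exp(-w)*cos(w)/2] = -3*exp(-w)*sin(w) = f(w).

An antiderivative is F(w) = 3*exp(-w)*sin(w)/2 + 3*exp(-w)*cos(w)/2.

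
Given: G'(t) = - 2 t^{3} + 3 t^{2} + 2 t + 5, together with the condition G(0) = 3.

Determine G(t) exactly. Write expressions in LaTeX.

Integrate term by term and add the pieces.
A general antiderivative is - \frac{t^{4}}{2} + t^{3} + t^{2} + 5 t + 4 + C.
The condition gives C = 3 - (4) = -1.
So G(t) = - \frac{t^{4}}{2} + t^{3} + t^{2} + 5 t + 3.
Check: d/dt[- \frac{t^{4}}{2} + t^{3} + t^{2} + 5 t + 3] = - 2 t^{3} + 3 t^{2} + 2 t + 5 = G'(t).

G(t) = - \frac{t^{4}}{2} + t^{3} + t^{2} + 5 t + 3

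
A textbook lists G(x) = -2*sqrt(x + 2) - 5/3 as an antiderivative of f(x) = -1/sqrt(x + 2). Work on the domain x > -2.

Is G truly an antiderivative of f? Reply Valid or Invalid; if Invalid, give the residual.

Valid - the claim checks out under differentiation.

d/dx[G] = -1/sqrt(x + 2)
This equals f(x) exactly, so the claim holds.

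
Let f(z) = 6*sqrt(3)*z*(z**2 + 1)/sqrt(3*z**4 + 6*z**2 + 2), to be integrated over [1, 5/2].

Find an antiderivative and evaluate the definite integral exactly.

f matches the chain-rule pattern g'(h)*h' with inner function h(z) = z**4 + 2*z**2 + 2/3; substituting u = h(z) collapses the integral.
F(z) = sqrt(3)*sqrt(3*z**4 + 6*z**2 + 2) is an antiderivative of f.
Check: d/dz[sqrt(3)*sqrt(3*z**4 + 6*z**2 + 2)] = (6*sqrt(3)*z**3 + 6*sqrt(3)*z)/sqrt(3*z**4 + 6*z**2 + 2), which equals f(z).
F(5/2) = sqrt(7521)/4; F(1) = sqrt(33).
Integral = F(5/2) - F(1) = -sqrt(33) + sqrt(7521)/4.

Antiderivative: F(z) = sqrt(3)*sqrt(3*z**4 + 6*z**2 + 2); value = -sqrt(33) + sqrt(7521)/4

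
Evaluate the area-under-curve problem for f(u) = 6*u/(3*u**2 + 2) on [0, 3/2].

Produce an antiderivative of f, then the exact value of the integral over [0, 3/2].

The substitution w = 3*u**2/2 + 1 works: f is exactly (dF/dw)*(dw/du) for that inner function.
F(u) = log(3*u**2/2 + 1) is an antiderivative of f.
Check: d/du[log(3*u**2/2 + 1)] = 6*u/(3*u**2 + 2) = f(u).
F(3/2) = log(35/8); F(0) = 0.
Integral = F(3/2) - F(0) = log(35/8).

Antiderivative: F(u) = log(3*u**2/2 + 1); value = log(35/8)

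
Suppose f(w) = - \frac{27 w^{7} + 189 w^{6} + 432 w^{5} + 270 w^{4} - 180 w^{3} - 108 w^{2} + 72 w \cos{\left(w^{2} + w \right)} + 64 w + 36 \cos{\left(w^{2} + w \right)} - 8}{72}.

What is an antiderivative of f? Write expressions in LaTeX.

An antiderivative is F(w) = - \frac{3 w^{8}}{64} - \frac{3 w^{7}}{8} - w^{6} - \frac{3 w^{5}}{4} + \frac{5 w^{4}}{8} + \frac{w^{3}}{2} - \frac{4 w^{2}}{9} + \frac{w}{9} - \frac{\sin{\left(w^{2} + w \right)}}{2}.

Whatever form F(w) takes, F'(w) = f(w) is non-negotiable.
Check: d/dw[- \frac{3 w^{8}}{64} - \frac{3 w^{7}}{8} - w^{6} - \frac{3 w^{5}}{4} + \frac{5 w^{4}}{8} + \frac{w^{3}}{2} - \frac{4 w^{2}}{9} + \frac{w}{9} - \frac{\sin{\left(w^{2} + w \right)}}{2}] = - \frac{3 w^{7}}{8} - \frac{21 w^{6}}{8} - 6 w^{5} - \frac{15 w^{4}}{4} + \frac{5 w^{3}}{2} + \frac{3 w^{2}}{2} - w \cos{\left(w^{2} + w \right)} - \frac{8 w}{9} - \frac{\cos{\left(w^{2} + w \right)}}{2} + \frac{1}{9}, which equals f(w).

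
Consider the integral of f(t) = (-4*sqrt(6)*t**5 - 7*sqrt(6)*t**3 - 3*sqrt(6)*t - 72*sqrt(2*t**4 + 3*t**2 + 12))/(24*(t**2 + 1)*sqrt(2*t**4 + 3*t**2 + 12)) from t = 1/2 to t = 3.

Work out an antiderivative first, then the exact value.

A first test for any F(t): its t-derivative must equal f(t) identically.
F(t) = sqrt(6)*(-sqrt(2*t**4 + 3*t**2 + 12) - 12*sqrt(6)*atan(t))/24 is an antiderivative of f.
Check: d/dt[sqrt(6)*(-sqrt(2*t**4 + 3*t**2 + 12) - 12*sqrt(6)*atan(t))/24] = (-4*sqrt(6)*t**5 - 7*sqrt(6)*t**3 - 3*sqrt(6)*t - 72*sqrt(2*t**4 + 3*t**2 + 12))/(24*t**2*sqrt(2*t**4 + 3*t**2 + 12) + 24*sqrt(2*t**4 + 3*t**2 + 12)), which equals f(t).
F(3) = -3*atan(3) - sqrt(134)/8; F(1/2) = -3*atan(1/2) - sqrt(309)/48.
Integral = F(3) - F(1/2) = -3*atan(3) - sqrt(134)/8 + sqrt(309)/48 + 3*atan(1/2).

Antiderivative: F(t) = sqrt(6)*(-sqrt(2*t**4 + 3*t**2 + 12) - 12*sqrt(6)*atan(t))/24; value = -3*atan(3) - sqrt(134)/8 + sqrt(309)/48 + 3*atan(1/2)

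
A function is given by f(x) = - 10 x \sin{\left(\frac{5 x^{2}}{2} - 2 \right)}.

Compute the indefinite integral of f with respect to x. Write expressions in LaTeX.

f matches the chain-rule pattern g'(h)*h' with inner function h(x) = \frac{5 x^{2}}{2} - 2; substituting u = h(x) collapses the integral.
Check: d/dx[2 \cos{\left(\frac{5 x^{2}}{2} - 2 \right)}] = - 10 x \sin{\left(\frac{5 x^{2}}{2} - 2 \right)} = f(x).

F(x) = 2 \cos{\left(\frac{5 x^{2}}{2} - 2 \right)} + C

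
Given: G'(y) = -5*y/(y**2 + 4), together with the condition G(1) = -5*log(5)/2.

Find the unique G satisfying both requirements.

G(y) = -5*log(y**2 + 4)/2

The substitution u = y**2 + 4 works: G'(y) is exactly (dG/du)*(du/dy) for that inner function.
A general antiderivative is -5*log(y**2 + 4)/2 + C.
The condition gives C = -5*log(5)/2 - (-5*log(5)/2) = 0.
So G(y) = -5*log(y**2 + 4)/2.
Check: d/dy[-5*log(y**2 + 4)/2] = -5*y/(y**2 + 4) = G'(y).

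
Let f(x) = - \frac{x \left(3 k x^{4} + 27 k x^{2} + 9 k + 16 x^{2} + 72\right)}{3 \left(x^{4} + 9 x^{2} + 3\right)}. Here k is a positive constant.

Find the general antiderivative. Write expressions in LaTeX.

F(x) = - \frac{3 k x^{2} + 8 \log{\left(\frac{x^{4}}{3} + 3 x^{2} + 1 \right)}}{6} + C

An antiderivative F(x) passes only if d/dx[F] lands on f(x) exactly.
Check: d/dx[- \frac{3 k x^{2} + 8 \log{\left(\frac{x^{4}}{3} + 3 x^{2} + 1 \right)}}{6}] = \frac{- 3 k x^{5} - 27 k x^{3} - 9 k x - 16 x^{3} - 72 x}{3 x^{4} + 27 x^{2} + 9}, which equals f(x).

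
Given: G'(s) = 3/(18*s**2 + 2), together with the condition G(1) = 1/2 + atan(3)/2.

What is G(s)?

G(s) = atan(3*s)/2 + 1/2

For G(s) to be correct, d/ds[G] must agree with the stated G'(s) identically.
A general antiderivative is atan(3*s)/2 + C.
The condition gives C = 1/2 + atan(3)/2 - (atan(3)/2) = 1/2.
So G(s) = atan(3*s)/2 + 1/2.
Check: d/ds[atan(3*s)/2 + 1/2] = 3/(18*s**2 + 2) = G'(s).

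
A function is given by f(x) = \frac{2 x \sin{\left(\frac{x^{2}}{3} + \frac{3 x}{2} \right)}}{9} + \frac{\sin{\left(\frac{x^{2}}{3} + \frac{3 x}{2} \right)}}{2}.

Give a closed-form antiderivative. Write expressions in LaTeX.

An antiderivative is F(x) = - \frac{\cos{\left(\frac{x^{2}}{3} + \frac{3 x}{2} \right)}}{3}.

The substitution u = \frac{x^{2}}{3} + \frac{3 x}{2} works: f is exactly (dF/du)*(du/dx) for that inner function.
Check: d/dx[- \frac{\cos{\left(\frac{x^{2}}{3} + \frac{3 x}{2} \right)}}{3}] = \frac{2 x \sin{\left(\frac{x^{2}}{3} + \frac{3 x}{2} \right)}}{9} + \frac{\sin{\left(\frac{x^{2}}{3} + \frac{3 x}{2} \right)}}{2} = f(x).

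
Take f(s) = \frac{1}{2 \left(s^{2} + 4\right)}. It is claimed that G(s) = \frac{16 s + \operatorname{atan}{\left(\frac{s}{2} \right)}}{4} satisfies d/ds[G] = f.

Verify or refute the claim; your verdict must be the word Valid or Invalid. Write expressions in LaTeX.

d/ds[G] = \frac{8 s^{2} + 33}{2 s^{2} + 8}
d/ds[G] - f(s) = 4 != 0.

Invalid: d/ds[G] - f = 4, which is not 0.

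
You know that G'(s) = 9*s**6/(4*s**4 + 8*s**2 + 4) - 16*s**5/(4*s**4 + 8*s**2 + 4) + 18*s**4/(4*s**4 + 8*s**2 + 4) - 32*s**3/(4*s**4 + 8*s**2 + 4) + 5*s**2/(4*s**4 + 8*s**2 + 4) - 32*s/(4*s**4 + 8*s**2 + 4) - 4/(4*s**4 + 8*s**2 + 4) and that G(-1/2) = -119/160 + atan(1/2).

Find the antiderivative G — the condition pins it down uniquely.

Integrate term by term and add the pieces.
A general antiderivative is 3*s**3/4 - 2*s**2 - atan(s) - 3/4 + 1/(s**2/2 + 1/2) + C.
The condition gives C = -119/160 + atan(1/2) - (41/160 + atan(1/2)) = -1.
So G(s) = (3*s**5 - 8*s**4 + 3*s**3 - 4*s**2*atan(s) - 15*s**2 - 4*atan(s) + 1)/(4*s**2 + 4).
Check: d/ds[(3*s**5 - 8*s**4 + 3*s**3 - 4*s**2*atan(s) - 15*s**2 - 4*atan(s) + 1)/(4*s**2 + 4)] = (9*s**6 - 16*s**5 + 18*s**4 - 32*s**3 + 5*s**2 - 32*s - 4)/(4*s**4 + 8*s**2 + 4), which equals G'(s).

G(s) = (3*s**5 - 8*s**4 + 3*s**3 - 4*s**2*atan(s) - 15*s**2 - 4*atan(s) + 1)/(4*s**2 + 4)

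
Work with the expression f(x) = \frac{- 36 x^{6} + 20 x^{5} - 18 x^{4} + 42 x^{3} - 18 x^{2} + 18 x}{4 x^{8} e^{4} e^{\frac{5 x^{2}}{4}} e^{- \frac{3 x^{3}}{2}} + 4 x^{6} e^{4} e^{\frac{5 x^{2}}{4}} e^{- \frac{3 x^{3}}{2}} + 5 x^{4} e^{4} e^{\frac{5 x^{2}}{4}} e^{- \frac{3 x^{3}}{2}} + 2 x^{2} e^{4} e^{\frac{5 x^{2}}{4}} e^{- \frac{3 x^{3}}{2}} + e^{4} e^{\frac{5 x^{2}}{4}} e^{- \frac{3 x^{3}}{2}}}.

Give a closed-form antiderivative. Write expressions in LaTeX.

An antiderivative is F(x) = - \frac{4 e^{\frac{3 x^{3}}{2}}}{2 x^{4} e^{4} e^{\frac{5 x^{2}}{4}} + x^{2} e^{4} e^{\frac{5 x^{2}}{4}} + e^{4} e^{\frac{5 x^{2}}{4}}}.

f has the shape u'v + uv' for u = - \frac{4}{2 x^{4} + x^{2} + 1} and v = e^{\frac{3 x^{3}}{2} - \frac{5 x^{2}}{4} - 4} — it is the derivative of the product u*v.
Check: d/dx[- \frac{4 e^{\frac{3 x^{3}}{2}}}{2 x^{4} e^{4} e^{\frac{5 x^{2}}{4}} + x^{2} e^{4} e^{\frac{5 x^{2}}{4}} + e^{4} e^{\frac{5 x^{2}}{4}}}] = \frac{- 36 x^{6} e^{\frac{3 x^{3}}{2}} + 20 x^{5} e^{\frac{3 x^{3}}{2}} - 18 x^{4} e^{\frac{3 x^{3}}{2}} + 42 x^{3} e^{\frac{3 x^{3}}{2}} - 18 x^{2} e^{\frac{3 x^{3}}{2}} + 18 x e^{\frac{3 x^{3}}{2}}}{4 x^{8} e^{4} e^{\frac{5 x^{2}}{4}} + 4 x^{6} e^{4} e^{\frac{5 x^{2}}{4}} + 5 x^{4} e^{4} e^{\frac{5 x^{2}}{4}} + 2 x^{2} e^{4} e^{\frac{5 x^{2}}{4}} + e^{4} e^{\frac{5 x^{2}}{4}}}, which equals f(x).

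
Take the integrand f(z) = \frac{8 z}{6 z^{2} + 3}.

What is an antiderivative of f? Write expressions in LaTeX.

An antiderivative is F(z) = \frac{2 \log{\left(4 z^{2} + 2 \right)}}{3}.

The substitution u = 4 z^{2} + 2 works: f is exactly (dF/du)*(du/dz) for that inner function.
Check: d/dz[\frac{2 \log{\left(4 z^{2} + 2 \right)}}{3}] = \frac{8 z}{6 z^{2} + 3} = f(z).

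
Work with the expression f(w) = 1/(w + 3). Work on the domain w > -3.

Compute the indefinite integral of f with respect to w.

F(w) = log(w + 3) + C

Since d/dw undoes antidifferentiation here, F'(w) = f(w) is required of F(w).
Check: d/dw[log(w + 3)] = 1/(w + 3) = f(w).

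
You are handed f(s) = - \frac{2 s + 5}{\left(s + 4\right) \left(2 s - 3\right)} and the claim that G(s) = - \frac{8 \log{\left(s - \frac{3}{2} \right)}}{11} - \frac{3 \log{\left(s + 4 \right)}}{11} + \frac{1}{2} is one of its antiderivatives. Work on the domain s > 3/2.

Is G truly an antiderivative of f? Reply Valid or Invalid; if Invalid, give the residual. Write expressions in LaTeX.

d/ds[G] = \frac{- 2 s - 5}{2 s^{2} + 5 s - 12}
This equals f(s) exactly, so the claim holds.

Valid. The derivative of G reproduces f.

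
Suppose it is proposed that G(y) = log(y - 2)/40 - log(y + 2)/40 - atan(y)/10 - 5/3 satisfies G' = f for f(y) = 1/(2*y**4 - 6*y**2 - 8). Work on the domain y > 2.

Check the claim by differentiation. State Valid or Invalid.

d/dy[G] = 1/(2*y**4 - 6*y**2 - 8)
This equals f(y) exactly, so the claim holds.

Valid. The derivative of G reproduces f.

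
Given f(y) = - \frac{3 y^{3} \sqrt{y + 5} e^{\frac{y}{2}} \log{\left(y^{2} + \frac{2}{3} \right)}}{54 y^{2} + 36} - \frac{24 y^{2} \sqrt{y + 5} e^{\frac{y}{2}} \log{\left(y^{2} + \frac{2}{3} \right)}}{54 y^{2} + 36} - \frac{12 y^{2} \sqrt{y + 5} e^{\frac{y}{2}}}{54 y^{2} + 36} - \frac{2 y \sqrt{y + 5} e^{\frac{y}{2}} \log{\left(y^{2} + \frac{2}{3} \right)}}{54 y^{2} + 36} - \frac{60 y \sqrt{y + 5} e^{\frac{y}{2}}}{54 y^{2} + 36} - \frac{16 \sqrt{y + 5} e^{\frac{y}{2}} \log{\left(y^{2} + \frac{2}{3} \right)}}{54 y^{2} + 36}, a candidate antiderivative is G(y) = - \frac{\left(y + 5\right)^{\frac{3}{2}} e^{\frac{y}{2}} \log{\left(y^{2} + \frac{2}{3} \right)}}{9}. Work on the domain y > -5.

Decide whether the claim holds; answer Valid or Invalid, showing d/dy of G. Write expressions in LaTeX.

d/dy[G] = \frac{- 3 y^{3} \sqrt{y + 5} e^{\frac{y}{2}} \log{\left(y^{2} + \frac{2}{3} \right)} - 24 y^{2} \sqrt{y + 5} e^{\frac{y}{2}} \log{\left(y^{2} + \frac{2}{3} \right)} - 12 y^{2} \sqrt{y + 5} e^{\frac{y}{2}} - 2 y \sqrt{y + 5} e^{\frac{y}{2}} \log{\left(y^{2} + \frac{2}{3} \right)} - 60 y \sqrt{y + 5} e^{\frac{y}{2}} - 16 \sqrt{y + 5} e^{\frac{y}{2}} \log{\left(y^{2} + \frac{2}{3} \right)}}{54 y^{2} + 36}
This equals f(y) exactly, so the claim holds.

Valid - the claim checks out under differentiation.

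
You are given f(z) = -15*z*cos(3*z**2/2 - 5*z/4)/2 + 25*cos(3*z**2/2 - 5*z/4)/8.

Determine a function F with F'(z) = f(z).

The substitution u = 3*z**2/2 - 5*z/4 works: f is exactly (dF/du)*(du/dz) for that inner function.
Check: d/dz[-5*sin(3*z**2/2 - 5*z/4)/2] = -15*z*cos(3*z**2/2 - 5*z/4)/2 + 25*cos(3*z**2/2 - 5*z/4)/8 = f(z).

An antiderivative is F(z) = -5*sin(3*z**2/2 - 5*z/4)/2.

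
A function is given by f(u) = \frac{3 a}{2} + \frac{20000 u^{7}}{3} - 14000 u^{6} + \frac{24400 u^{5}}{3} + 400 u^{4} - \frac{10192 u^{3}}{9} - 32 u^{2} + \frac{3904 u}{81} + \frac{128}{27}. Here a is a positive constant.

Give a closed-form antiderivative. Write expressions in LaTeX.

The integrand splits into summands that can be handled one at a time.
Check: d/du[\frac{729 a u + 8 \left(15 u^{2} - 9 u - 2\right)^{4}}{486}] = \frac{3 a}{2} + \frac{20000 u^{7}}{3} - 14000 u^{6} + \frac{24400 u^{5}}{3} + 400 u^{4} - \frac{10192 u^{3}}{9} - 32 u^{2} + \frac{3904 u}{81} + \frac{128}{27} = f(u).

An antiderivative is F(u) = \frac{729 a u + 8 \left(15 u^{2} - 9 u - 2\right)^{4}}{486}.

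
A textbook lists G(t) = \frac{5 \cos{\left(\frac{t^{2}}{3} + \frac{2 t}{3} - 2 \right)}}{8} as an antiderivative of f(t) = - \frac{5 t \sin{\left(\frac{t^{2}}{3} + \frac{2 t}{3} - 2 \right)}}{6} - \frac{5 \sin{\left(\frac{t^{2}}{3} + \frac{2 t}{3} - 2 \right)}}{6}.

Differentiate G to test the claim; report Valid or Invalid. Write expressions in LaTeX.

Invalid: d/dt[G] - f = \frac{5 t \sin{\left(\frac{t^{2}}{3} + \frac{2 t}{3} - 2 \right)}}{12} + \frac{5 \sin{\left(\frac{t^{2}}{3} + \frac{2 t}{3} - 2 \right)}}{12}, which is not 0.

d/dt[G] = - \frac{5 t \sin{\left(\frac{t^{2}}{3} + \frac{2 t}{3} - 2 \right)}}{12} - \frac{5 \sin{\left(\frac{t^{2}}{3} + \frac{2 t}{3} - 2 \right)}}{12}
d/dt[G] - f(t) = \frac{5 t \sin{\left(\frac{t^{2}}{3} + \frac{2 t}{3} - 2 \right)}}{12} + \frac{5 \sin{\left(\frac{t^{2}}{3} + \frac{2 t}{3} - 2 \right)}}{12} != 0.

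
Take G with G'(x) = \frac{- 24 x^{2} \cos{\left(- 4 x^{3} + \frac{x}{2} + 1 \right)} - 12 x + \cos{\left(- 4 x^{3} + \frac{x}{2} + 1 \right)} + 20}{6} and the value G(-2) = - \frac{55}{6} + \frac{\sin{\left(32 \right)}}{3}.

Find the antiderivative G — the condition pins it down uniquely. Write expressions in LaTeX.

Whatever form G(x) takes, its d/dx must return the stated G'(x).
A general antiderivative is - x^{2} + \frac{10 x}{3} + \frac{\sin{\left(- 4 x^{3} + \frac{x}{2} + 1 \right)}}{3} - \frac{1}{2} + C.
The condition gives C = - \frac{55}{6} + \frac{\sin{\left(32 \right)}}{3} - (- \frac{67}{6} + \frac{\sin{\left(32 \right)}}{3}) = 2.
So G(x) = - x^{2} + \frac{10 x}{3} + \frac{\sin{\left(- 4 x^{3} + \frac{x}{2} + 1 \right)}}{3} + \frac{3}{2}.
Check: d/dx[- x^{2} + \frac{10 x}{3} + \frac{\sin{\left(- 4 x^{3} + \frac{x}{2} + 1 \right)}}{3} + \frac{3}{2}] = - 4 x^{2} \cos{\left(- 4 x^{3} + \frac{x}{2} + 1 \right)} - 2 x + \frac{\cos{\left(- 4 x^{3} + \frac{x}{2} + 1 \right)}}{6} + \frac{10}{3}, which equals G'(x).

G(x) = - x^{2} + \frac{10 x}{3} + \frac{\sin{\left(- 4 x^{3} + \frac{x}{2} + 1 \right)}}{3} + \frac{3}{2}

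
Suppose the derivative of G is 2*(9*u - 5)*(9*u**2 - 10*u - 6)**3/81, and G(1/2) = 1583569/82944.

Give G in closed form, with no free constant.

G(u) = ((9*u**2 - 10*u - 6)**4 + 324)/324

G'(u) matches the chain-rule pattern g'(h)*h' with inner function h(u) = 3*u**2/2 - 5*u/3 - 1; substituting w = h(u) collapses the integral.
A general antiderivative is 4*(3*u**2/2 - 5*u/3 - 1)**4 + C.
The condition gives C = 1583569/82944 - (1500625/82944) = 1.
So G(u) = ((9*u**2 - 10*u - 6)**4 + 324)/324.
Check: d/du[((9*u**2 - 10*u - 6)**4 + 324)/324] = 162*u**7 - 630*u**6 + 576*u**5 + 3100*u**4/9 - 37304*u**3/81 - 1240*u**2/9 + 256*u/3 + 80/3, which equals G'(u).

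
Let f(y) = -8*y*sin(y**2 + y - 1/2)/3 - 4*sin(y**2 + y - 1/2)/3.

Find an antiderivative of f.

The substitution u = y**2 + y - 1/2 works: f is exactly (dF/du)*(du/dy) for that inner function.
Check: d/dy[4*cos(y**2 + y - 1/2)/3] = -8*y*sin(y**2 + y - 1/2)/3 - 4*sin(y**2 + y - 1/2)/3 = f(y).

An antiderivative is F(y) = 4*cos(y**2 + y - 1/2)/3.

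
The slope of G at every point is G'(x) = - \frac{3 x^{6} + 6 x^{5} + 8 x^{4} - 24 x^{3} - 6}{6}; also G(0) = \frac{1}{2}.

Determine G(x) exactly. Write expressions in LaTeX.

A first test for any G(x): its x-derivative must equal the given G'(x).
A general antiderivative is - \frac{x^{7}}{14} - \frac{x^{6}}{6} - \frac{4 x^{5}}{15} + x^{4} + x + C.
The condition gives C = \frac{1}{2} - (0) = \frac{1}{2}.
So G(x) = - \frac{x^{7}}{14} - \frac{x^{6}}{6} - \frac{4 x^{5}}{15} + x^{4} + x + \frac{1}{2}.
Check: d/dx[- \frac{x^{7}}{14} - \frac{x^{6}}{6} - \frac{4 x^{5}}{15} + x^{4} + x + \frac{1}{2}] = - \frac{x^{6}}{2} - x^{5} - \frac{4 x^{4}}{3} + 4 x^{3} + 1, which equals G'(x).

G(x) = - \frac{x^{7}}{14} - \frac{x^{6}}{6} - \frac{4 x^{5}}{15} + x^{4} + x + \frac{1}{2}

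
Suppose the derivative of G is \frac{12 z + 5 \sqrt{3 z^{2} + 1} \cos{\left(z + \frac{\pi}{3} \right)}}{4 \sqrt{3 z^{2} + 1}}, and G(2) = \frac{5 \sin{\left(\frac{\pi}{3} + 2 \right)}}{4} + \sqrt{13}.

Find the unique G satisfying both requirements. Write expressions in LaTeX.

G(z) = \sqrt{3 z^{2} + 1} + \frac{5 \sin{\left(z + \frac{\pi}{3} \right)}}{4}

Any candidate G(z) must reproduce the stated G'(z) exactly.
A general antiderivative is \sqrt{3 z^{2} + 1} + \frac{5 \sin{\left(z + \frac{\pi}{3} \right)}}{4} + C.
The condition gives C = \frac{5 \sin{\left(\frac{\pi}{3} + 2 \right)}}{4} + \sqrt{13} - (\frac{5 \sin{\left(\frac{\pi}{3} + 2 \right)}}{4} + \sqrt{13}) = 0.
So G(z) = \sqrt{3 z^{2} + 1} + \frac{5 \sin{\left(z + \frac{\pi}{3} \right)}}{4}.
Check: d/dz[\sqrt{3 z^{2} + 1} + \frac{5 \sin{\left(z + \frac{\pi}{3} \right)}}{4}] = \frac{12 z + 5 \sqrt{3 z^{2} + 1} \cos{\left(z + \frac{\pi}{3} \right)}}{4 \sqrt{3 z^{2} + 1}} = G'(z).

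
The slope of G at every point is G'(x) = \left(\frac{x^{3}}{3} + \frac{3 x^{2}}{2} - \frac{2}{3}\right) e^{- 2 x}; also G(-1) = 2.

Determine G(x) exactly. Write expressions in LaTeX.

G(x) = \frac{\left(- x^{3} - 6 x^{2} - 6 x + 12 e^{2 x} - 1\right) e^{- 2 x}}{6}

Recognize the product-rule pattern: G'(x) = u'v + uv' with u = - \frac{x^{3}}{6} - x^{2} - x - \frac{1}{6}, v = e^{- 2 x}, so integration by parts undoes it.
A general antiderivative is \frac{\left(- x^{3} - 6 x^{2} - 6 x - 1\right) e^{- 2 x}}{6} + C.
The condition gives C = 2 - (0) = 2.
So G(x) = \frac{\left(- x^{3} - 6 x^{2} - 6 x + 12 e^{2 x} - 1\right) e^{- 2 x}}{6}.
Check: d/dx[\frac{\left(- x^{3} - 6 x^{2} - 6 x + 12 e^{2 x} - 1\right) e^{- 2 x}}{6}] = \frac{\left(2 x^{3} + 9 x^{2} - 4\right) e^{- 2 x}}{6}, which equals G'(x).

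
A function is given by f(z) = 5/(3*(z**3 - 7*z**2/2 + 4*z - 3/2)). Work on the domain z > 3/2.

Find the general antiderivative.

F(z) = 20*log(z - 3/2)/3 - 20*log(z - 1)/3 + 10/(3*z - 3) + C

The denominator factors as 3*(z - 1)**2*(2*z - 3); partial fractions split f into directly integrable pieces: 40/(3*(2*z - 3)) - 20/(3*(z - 1)) - 10/(3*(z - 1)**2).
Check: d/dz[20*log(z - 3/2)/3 - 20*log(z - 1)/3 + 10/(3*z - 3)] = 10/(6*z**3 - 21*z**2 + 24*z - 9), which equals f(z).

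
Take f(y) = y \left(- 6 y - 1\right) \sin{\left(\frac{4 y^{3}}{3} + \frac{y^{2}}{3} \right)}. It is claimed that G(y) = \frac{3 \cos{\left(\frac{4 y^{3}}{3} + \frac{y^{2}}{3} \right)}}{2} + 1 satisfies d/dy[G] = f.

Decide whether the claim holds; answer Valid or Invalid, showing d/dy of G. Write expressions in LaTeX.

Valid. The derivative of G reproduces f.

d/dy[G] = - 6 y^{2} \sin{\left(\frac{4 y^{3}}{3} + \frac{y^{2}}{3} \right)} - y \sin{\left(\frac{4 y^{3}}{3} + \frac{y^{2}}{3} \right)}
This equals f(y) exactly, so the claim holds.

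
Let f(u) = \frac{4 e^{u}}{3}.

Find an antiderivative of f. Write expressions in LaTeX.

An antiderivative is F(u) = \frac{4 e^{u}}{3}.

An antiderivative F(u) passes only if d/du[F] lands on f(u) exactly.
Check: d/du[\frac{4 e^{u}}{3}] = \frac{4 e^{u}}{3} = f(u).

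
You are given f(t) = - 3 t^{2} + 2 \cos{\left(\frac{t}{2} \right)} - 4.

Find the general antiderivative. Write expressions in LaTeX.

F(t) = - t^{3} - 4 t + 4 \sin{\left(\frac{t}{2} \right)} + C

The integrand splits into summands that can be handled one at a time.
Check: d/dt[- t^{3} - 4 t + 4 \sin{\left(\frac{t}{2} \right)}] = - 3 t^{2} + 2 \cos{\left(\frac{t}{2} \right)} - 4 = f(t).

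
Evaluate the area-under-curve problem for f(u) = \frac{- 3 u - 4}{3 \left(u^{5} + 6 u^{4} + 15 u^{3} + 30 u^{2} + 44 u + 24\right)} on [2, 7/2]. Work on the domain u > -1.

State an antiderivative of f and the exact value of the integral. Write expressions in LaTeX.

Antiderivative: F(u) = \frac{- 52 \log{\left(u + 1 \right)} - 130 \log{\left(u + 2 \right)} + 100 \log{\left(u + 3 \right)} + 41 \log{\left(u^{2} + 4 \right)} - 6 \operatorname{atan}{\left(\frac{u}{2} \right)}}{1560}; value = - \frac{\log{\left(\frac{11}{2} \right)}}{12} - \frac{5 \log{\left(5 \right)}}{78} - \frac{41 \log{\left(8 \right)}}{1560} - \frac{\log{\left(\frac{9}{2} \right)}}{30} - \frac{\operatorname{atan}{\left(\frac{7}{4} \right)}}{260} + \frac{\pi}{1040} + \frac{\log{\left(3 \right)}}{30} + \frac{41 \log{\left(\frac{65}{4} \right)}}{1560} + \frac{\log{\left(4 \right)}}{12} + \frac{5 \log{\left(\frac{13}{2} \right)}}{78}

Factor the denominator (3 \left(u + 1\right) \left(u + 2\right) \left(u + 3\right) \left(u^{2} + 4\right)) and decompose: f = \frac{41 u - 6}{780 \left(u^{2} + 4\right)} + \frac{5}{78 \left(u + 3\right)} - \frac{1}{12 \left(u + 2\right)} - \frac{1}{30 \left(u + 1\right)}; each piece integrates to a log, atan, or power term.
F(u) = \frac{- 52 \log{\left(u + 1 \right)} - 130 \log{\left(u + 2 \right)} + 100 \log{\left(u + 3 \right)} + 41 \log{\left(u^{2} + 4 \right)} - 6 \operatorname{atan}{\left(\frac{u}{2} \right)}}{1560} is an antiderivative of f.
Check: d/du[\frac{- 52 \log{\left(u + 1 \right)} - 130 \log{\left(u + 2 \right)} + 100 \log{\left(u + 3 \right)} + 41 \log{\left(u^{2} + 4 \right)} - 6 \operatorname{atan}{\left(\frac{u}{2} \right)}}{1560}] = \frac{- 3 u - 4}{3 u^{5} + 18 u^{4} + 45 u^{3} + 90 u^{2} + 132 u + 72}, which equals f(u).
F(7/2) = - \frac{\log{\left(\frac{11}{2} \right)}}{12} - \frac{\log{\left(\frac{9}{2} \right)}}{30} - \frac{\operatorname{atan}{\left(\frac{7}{4} \right)}}{260} + \frac{41 \log{\left(\frac{65}{4} \right)}}{1560} + \frac{5 \log{\left(\frac{13}{2} \right)}}{78}; F(2) = - \frac{\log{\left(4 \right)}}{12} - \frac{\log{\left(3 \right)}}{30} - \frac{\pi}{1040} + \frac{41 \log{\left(8 \right)}}{1560} + \frac{5 \log{\left(5 \right)}}{78}.
Integral = F(7/2) - F(2) = - \frac{\log{\left(\frac{11}{2} \right)}}{12} - \frac{5 \log{\left(5 \right)}}{78} - \frac{41 \log{\left(8 \right)}}{1560} - \frac{\log{\left(\frac{9}{2} \right)}}{30} - \frac{\operatorname{atan}{\left(\frac{7}{4} \right)}}{260} + \frac{\pi}{1040} + \frac{\log{\left(3 \right)}}{30} + \frac{41 \log{\left(\frac{65}{4} \right)}}{1560} + \frac{\log{\left(4 \right)}}{12} + \frac{5 \log{\left(\frac{13}{2} \right)}}{78}.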